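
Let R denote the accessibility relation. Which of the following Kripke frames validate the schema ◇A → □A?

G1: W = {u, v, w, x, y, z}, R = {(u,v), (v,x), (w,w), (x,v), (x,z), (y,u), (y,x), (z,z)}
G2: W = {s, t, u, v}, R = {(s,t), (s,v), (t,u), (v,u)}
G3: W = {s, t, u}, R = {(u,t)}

Frame correspondent (Sahlqvist): ∀x ∀y ∀z (Rxy ∧ Rxz → y = z) — i.e. partial functionality.
G1: fails — x sees both v and z.
G2: fails — s sees both t and v.
G3: satisfies the condition.

G3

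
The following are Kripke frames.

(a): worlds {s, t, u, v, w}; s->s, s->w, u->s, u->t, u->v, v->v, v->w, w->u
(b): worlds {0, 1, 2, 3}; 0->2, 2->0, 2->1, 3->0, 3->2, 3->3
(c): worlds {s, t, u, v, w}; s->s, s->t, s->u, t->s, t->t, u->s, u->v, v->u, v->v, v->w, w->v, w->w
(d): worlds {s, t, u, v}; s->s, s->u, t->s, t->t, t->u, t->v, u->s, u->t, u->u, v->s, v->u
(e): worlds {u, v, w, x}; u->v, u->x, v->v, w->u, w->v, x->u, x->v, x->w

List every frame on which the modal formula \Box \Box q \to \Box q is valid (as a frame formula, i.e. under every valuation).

(c), (d)

Frame correspondent (Sahlqvist): \forall x \forall y (Rxy \to \exists z (Rxz \wedge Rzy)) — i.e. density.
(a): fails — Rwu but no z with Rwz and Rzu.
(b): fails — R02 but no z with R0z and Rz2.
(c): ✓.
(d): ✓.
(e): fails — Rxw but no z with Rxz and Rzw.
Valid on: (c), (d).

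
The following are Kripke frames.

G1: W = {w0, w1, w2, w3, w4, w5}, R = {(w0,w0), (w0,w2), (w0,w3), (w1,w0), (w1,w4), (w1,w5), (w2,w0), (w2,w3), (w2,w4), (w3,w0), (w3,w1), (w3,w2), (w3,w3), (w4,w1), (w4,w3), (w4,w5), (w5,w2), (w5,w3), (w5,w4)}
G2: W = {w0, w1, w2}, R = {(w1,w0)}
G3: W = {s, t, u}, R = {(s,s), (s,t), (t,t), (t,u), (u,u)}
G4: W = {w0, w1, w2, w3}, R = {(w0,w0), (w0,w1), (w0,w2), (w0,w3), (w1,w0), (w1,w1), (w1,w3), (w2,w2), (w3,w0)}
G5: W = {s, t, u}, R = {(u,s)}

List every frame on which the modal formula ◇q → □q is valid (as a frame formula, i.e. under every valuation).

G2, G5

This is the axiom for partial functionality; its first-order frame correspondent is ∀x ∀y ∀z (Rxy ∧ Rxz → y = z).
G1: fails — w0 sees both w0 and w2.
G2: ✓.
G3: fails — s sees both s and t.
G4: fails — w0 sees both w0 and w1.
G5: ✓.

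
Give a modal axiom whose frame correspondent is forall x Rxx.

This is reflexivity; the standard corresponding axiom is T: □r → r.
Suppose □r→r is valid. At any x set V(r)={w : Rxw}. Then □r holds at x, so r holds at x, i.e. Rxx.

□r → r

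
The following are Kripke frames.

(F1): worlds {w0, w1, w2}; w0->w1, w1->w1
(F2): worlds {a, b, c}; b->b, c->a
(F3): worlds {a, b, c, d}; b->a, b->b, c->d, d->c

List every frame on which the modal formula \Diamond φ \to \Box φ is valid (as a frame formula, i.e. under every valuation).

(F1), (F2)

Frame correspondent (Sahlqvist): \forall x \forall y \forall z (Rxy \wedge Rxz \to y = z) — i.e. partial functionality.
(F1): holds.
(F2): holds.
(F3): fails — b sees both a and b.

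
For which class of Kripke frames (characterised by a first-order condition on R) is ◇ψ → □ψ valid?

Suppose ◇ψ→□ψ is valid. Take Rxy, Rxz and set V(ψ)={y}. Then ◇ψ at x, so □ψ at x, so ψ at z, i.e. z=y.
Conversely, on a frame with partial functionality the schema holds at every world under every valuation.
Frame condition: ∀x ∀y ∀z (Rxy ∧ Rxz → y = z).

partial functionality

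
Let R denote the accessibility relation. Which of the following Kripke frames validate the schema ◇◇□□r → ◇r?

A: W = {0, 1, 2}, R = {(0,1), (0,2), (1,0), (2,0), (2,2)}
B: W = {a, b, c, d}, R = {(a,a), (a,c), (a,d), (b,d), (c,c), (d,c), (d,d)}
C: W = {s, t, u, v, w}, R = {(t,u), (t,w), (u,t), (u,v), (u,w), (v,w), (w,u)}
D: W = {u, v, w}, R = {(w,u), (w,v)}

D

The schema corresponds to a generalized confluence (Geach) condition: ∀x ∀y (xR²y → ∃w (yR²w ∧ xRw)).
A: fails — 1R²1 but no w with 1R²w and 1Rw.
B: fails — bR²c but no w with cR²w and bRw.
C: fails — wR²w but no w* with wR²w* and wRw*.
D: holds.
Valid on: D.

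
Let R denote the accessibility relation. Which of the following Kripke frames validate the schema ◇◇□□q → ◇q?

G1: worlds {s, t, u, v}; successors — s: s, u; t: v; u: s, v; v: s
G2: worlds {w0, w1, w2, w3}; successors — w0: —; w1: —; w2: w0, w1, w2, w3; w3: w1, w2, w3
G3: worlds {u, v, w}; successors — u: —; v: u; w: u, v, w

G1

Frame correspondent (Sahlqvist): ∀x ∀y (xR²y → ∃w (yR²w ∧ xRw)) — i.e. a generalized confluence (Geach) condition.
G1: satisfies the condition.
G2: fails — w2R²w0 but no w with w0R²w and w2Rw.
G3: fails — wR²u but no t with uR²t and wRt.
Valid on: G1.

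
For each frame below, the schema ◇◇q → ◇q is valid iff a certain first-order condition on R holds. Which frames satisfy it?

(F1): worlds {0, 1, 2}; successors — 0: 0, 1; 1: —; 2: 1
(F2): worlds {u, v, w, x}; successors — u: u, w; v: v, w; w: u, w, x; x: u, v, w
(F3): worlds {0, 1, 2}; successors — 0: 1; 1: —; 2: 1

(F1), (F3)

Frame correspondent (Sahlqvist): ∀x ∀y ∀z (Rxy ∧ Ryz → Rxz) — i.e. transitivity.
(F1): condition met.
(F2): fails — Rxw and Rwx but not Rxx.
(F3): condition met.
Valid on: (F1), (F3).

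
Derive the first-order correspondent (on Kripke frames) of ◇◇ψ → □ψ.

This is a Sahlqvist (Geach-type) schema ◇^2□^0ψ → □^1◇^0ψ.
First-order correspondent: ∀x ∀y ∀z ((xR²y ∧ xRz) → ∃w (y = w ∧ z = w)).

∀x ∀y ∀z ((xR²y ∧ xRz) → ∃w (y = w ∧ z = w))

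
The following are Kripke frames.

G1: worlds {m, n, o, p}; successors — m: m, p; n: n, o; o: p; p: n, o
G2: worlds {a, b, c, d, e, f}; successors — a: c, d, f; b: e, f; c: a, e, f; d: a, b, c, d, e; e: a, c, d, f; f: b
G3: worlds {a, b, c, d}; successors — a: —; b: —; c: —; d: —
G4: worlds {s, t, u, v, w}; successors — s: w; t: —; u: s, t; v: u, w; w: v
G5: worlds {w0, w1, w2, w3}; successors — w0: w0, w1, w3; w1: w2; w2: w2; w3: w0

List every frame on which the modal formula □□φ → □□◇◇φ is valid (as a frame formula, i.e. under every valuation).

Frame correspondent (Sahlqvist): ∀x ∀z (xR²z → ∃w (xR²w ∧ zR²w)) — i.e. a generalized confluence (Geach) condition.
G1: condition met.
G2: condition met.
G3: condition met.
G4: fails — vR²t but no w* with vR²w* and tR²w*.
G5: fails — w3R²w1 but no w with w3R²w and w1R²w.
Valid on: G1, G2, G3.

G1, G2, G3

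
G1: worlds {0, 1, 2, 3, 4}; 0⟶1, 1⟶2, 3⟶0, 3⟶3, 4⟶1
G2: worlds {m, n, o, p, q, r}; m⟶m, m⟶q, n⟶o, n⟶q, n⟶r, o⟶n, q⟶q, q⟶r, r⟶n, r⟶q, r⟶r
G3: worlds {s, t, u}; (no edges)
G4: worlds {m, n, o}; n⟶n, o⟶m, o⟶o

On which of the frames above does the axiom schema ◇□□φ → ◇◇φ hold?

This is the axiom for a generalized confluence (Geach) condition; its first-order frame correspondent is ∀x ∀y (xRy → ∃w (yR²w ∧ xR²w)).
G1: fails — 0R1 but no w with 1R²w and 0R²w.
G2: holds.
G3: holds.
G4: fails — oRm but no w with mR²w and oR²w.
Valid on: G2, G3.

G2, G3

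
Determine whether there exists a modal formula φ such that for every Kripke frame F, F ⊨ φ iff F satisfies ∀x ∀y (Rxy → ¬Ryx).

If a class were modally definable it would be closed under surjective bounded morphisms (Goldblatt–Thomason).
The 5-cycle (worlds a,b,c,d,e with a→b→c→d→e→a) is asymmetric. Mapping every world to a single reflexive point • is a surjective bounded morphism, and the reflexive point is not asymmetric (R•• but asymmetry requires ¬R••).
So no modal formula (or set of formulas) defines exactly the asymmetric frames.

No — not modally definable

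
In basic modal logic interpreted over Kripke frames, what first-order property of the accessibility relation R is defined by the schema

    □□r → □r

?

Suppose □□r→□r is valid. Take Rxy and set V(r)={w : xR²w}. Then □□r at x, so □r at x, so r at y, i.e. ∃z(Rxz∧Rzy).
The converse is a direct semantic check.
So the correspondent is density.

density: ∀x ∀y (Rxy → ∃z (Rxz ∧ Rzy))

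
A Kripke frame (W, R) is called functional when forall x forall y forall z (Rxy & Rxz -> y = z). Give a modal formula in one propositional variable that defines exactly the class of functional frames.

The condition is partial functionality. The CD schema ◇q → □q defines it.
Suppose ◇q→□q is valid. Take Rxy, Rxz and set V(q)={y}. Then ◇q at x, so □q at x, so q at z, i.e. z=y.

◇q → □q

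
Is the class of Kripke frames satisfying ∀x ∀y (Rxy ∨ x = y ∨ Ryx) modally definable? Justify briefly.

Not modally definable

Any modally definable frame class is closed under disjoint unions.
Take 2 disjoint single-world reflexive frames: each is trivially connected, but their disjoint union has 2 worlds with no edge between distinct components, so it is not connected.
Hence connectedness of R is not modally definable.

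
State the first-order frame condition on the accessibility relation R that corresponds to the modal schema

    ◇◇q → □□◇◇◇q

∀x ∀y ∀z ((xR²y ∧ xR²z) → ∃w (y = w ∧ zR³w))

This is a Sahlqvist (Geach-type) schema ◇^2□^0q → □^2◇^3q.
Minimal-valuation argument: fix x; take any y with xR^2y and any z with xR^2z. Set V(q) to the set of worlds R-reachable from y in exactly 0 steps. Then □^0q holds at y, so the antecedent holds at x; validity forces ◇^3q at z, giving a w with zR^3w and yR^0w.
First-order correspondent: ∀x ∀y ∀z ((xR²y ∧ xR²z) → ∃w (y = w ∧ zR³w)).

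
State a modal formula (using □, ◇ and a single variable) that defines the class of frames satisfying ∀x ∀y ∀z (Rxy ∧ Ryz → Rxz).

□p → □□p

A defining formula is □p → □□p (the 4 axiom).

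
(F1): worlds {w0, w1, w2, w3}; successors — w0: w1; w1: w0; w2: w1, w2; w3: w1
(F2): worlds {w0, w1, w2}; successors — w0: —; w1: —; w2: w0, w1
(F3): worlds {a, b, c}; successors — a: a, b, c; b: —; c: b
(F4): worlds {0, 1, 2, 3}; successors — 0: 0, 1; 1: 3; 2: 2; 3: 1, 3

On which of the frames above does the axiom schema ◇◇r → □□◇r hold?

(F2)

This is the axiom for a generalized confluence (Geach) condition; its first-order frame correspondent is ∀x ∀y ∀z ((xR²y ∧ xR²z) → ∃w (y = w ∧ zRw)).
(F1): fails — w0R²w0, w0R²w0 but no w with w0=w and w0Rw.
(F2): condition met.
(F3): fails — aR²a, aR²b but no w with a=w and bRw.
(F4): fails — 0R²0, 0R²1 but no w with 0=w and 1Rw.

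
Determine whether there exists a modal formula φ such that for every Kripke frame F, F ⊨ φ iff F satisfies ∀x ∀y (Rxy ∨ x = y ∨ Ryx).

Any modally definable frame class is closed under disjoint unions.
Take 3 disjoint single-world reflexive frames: each is trivially connected, but their disjoint union has 3 worlds with no edge between distinct components, so it is not connected.
So no modal formula (or set of formulas) defines exactly the connected frames.

No — not modally definable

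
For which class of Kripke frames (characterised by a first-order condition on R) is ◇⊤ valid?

◇⊤ holds at w iff w has a successor, so frame-validity of ◇⊤ is exactly seriality. Equivalently via □ψ → ◇ψ:
Suppose □ψ→◇ψ is valid. At any x set V(ψ)=W. Then □ψ at x, so ◇ψ at x, so x has a successor.
Conversely, on a frame with seriality the schema holds at every world under every valuation.
So the correspondent is seriality.

seriality: ∀x ∃y Rxy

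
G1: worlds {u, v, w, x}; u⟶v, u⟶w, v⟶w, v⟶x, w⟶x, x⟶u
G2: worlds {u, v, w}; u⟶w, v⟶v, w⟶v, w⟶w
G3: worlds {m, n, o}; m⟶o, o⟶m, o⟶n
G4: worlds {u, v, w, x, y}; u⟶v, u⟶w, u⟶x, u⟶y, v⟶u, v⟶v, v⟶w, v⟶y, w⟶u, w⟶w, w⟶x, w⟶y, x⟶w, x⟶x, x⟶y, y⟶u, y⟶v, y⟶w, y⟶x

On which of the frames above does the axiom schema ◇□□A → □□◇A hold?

This is the axiom for a generalized confluence (Geach) condition; its first-order frame correspondent is ∀x ∀y ∀z ((xRy ∧ xR²z) → ∃w (yR²w ∧ zRw)).
G1: fails — uRw, uR²w but no t with wR²t and wRt.
G2: satisfies the condition.
G3: fails — mRo, mR²n but no w with oR²w and nRw.
G4: satisfies the condition.
Valid on: G2, G4.

G2, G4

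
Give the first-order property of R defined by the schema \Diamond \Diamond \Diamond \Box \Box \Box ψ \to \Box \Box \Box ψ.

\forall x \forall y \forall z ((x R^3 y \wedge x R^3 z) \to \exists w (y R^3 w \wedge z = w))

This is a Sahlqvist (Geach-type) schema ◇^3□^3ψ → □^3◇^0ψ.
Minimal-valuation argument: fix x; take any y with xR^3y and any z with xR^3z. Set V(ψ) to the set of worlds R-reachable from y in exactly 3 steps. Then □^3ψ holds at y, so the antecedent holds at x; validity forces ◇^0ψ at z, giving a w with zR^0w and yR^3w.
First-order correspondent: \forall x \forall y \forall z ((x R^3 y \wedge x R^3 z) \to \exists w (y R^3 w \wedge z = w)).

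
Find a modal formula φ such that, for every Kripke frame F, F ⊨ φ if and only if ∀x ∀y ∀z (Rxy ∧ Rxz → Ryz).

◇s → □◇s

This is the Euclidean property; the standard corresponding axiom is 5: ◇s → □◇s.
Suppose ◇s→□◇s is valid. Take Rxy, Rxz and set V(s)={y}. Then ◇s at x, so □◇s at x, so ◇s at z, so some w with Rzw has s; w=y, i.e. Rzy. By symmetry of the argument, Ryz.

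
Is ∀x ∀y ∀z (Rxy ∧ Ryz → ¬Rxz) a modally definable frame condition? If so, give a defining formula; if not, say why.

Not definable by any modal formula

Modal frame validity is preserved under surjective bounded morphisms.
The 3-cycle (worlds w0,w1,w2 with w0→w1→w2→w0) is intransitive. Mapping every world to a single reflexive point • is a surjective bounded morphism; the reflexive point is not intransitive (R••∧R•• but R••).
So the class is not modally definable.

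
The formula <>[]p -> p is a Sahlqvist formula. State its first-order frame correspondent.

Equivalently (dual form): p → □◇p.
Suppose p→□◇p is valid. Take Rxy and set V(p)={x}. Then p at x, so □◇p at x, so ◇p at y, so some z with Ryz has p; z=x, i.e. Ryx.
The converse is a direct semantic check.
So the correspondent is symmetry.

symmetry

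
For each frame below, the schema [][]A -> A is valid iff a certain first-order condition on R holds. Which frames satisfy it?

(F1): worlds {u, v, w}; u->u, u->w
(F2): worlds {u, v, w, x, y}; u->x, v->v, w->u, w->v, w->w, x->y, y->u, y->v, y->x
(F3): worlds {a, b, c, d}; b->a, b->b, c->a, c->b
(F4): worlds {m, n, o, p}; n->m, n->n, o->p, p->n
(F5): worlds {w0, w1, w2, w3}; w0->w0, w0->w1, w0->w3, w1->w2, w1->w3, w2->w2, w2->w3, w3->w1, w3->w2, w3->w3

(F5)

Frame correspondent (Sahlqvist): forall x exists w (x R^2 w & x = w) — i.e. a generalized confluence (Geach) condition.
(F1): fails — at v but no t with vR²t and v=t.
(F2): fails — at u but no t with uR²t and u=t.
(F3): fails — at a but no w with aR²w and a=w.
(F4): fails — at m but no w with mR²w and m=w.
(F5): condition met.
Valid on: (F5).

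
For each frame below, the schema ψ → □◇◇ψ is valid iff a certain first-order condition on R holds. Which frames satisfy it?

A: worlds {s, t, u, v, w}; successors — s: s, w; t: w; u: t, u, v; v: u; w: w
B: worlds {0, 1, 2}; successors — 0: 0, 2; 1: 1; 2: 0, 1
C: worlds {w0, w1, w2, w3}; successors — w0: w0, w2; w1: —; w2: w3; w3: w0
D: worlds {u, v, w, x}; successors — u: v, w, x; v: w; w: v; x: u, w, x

C

The schema corresponds to a generalized confluence (Geach) condition: ∀x ∀z (xRz → ∃w (x = w ∧ zR²w)).
A: fails — sRw but no w* with s=w* and wR²w*.
B: fails — 2R1 but no w with 2=w and 1R²w.
C: condition met.
D: fails — uRv but no t with u=t and vR²t.
Valid on: C.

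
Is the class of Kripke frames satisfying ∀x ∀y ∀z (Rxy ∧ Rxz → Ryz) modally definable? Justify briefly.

Yes — defined by ◇r → □◇r

The condition is the Euclidean property. A defining modal formula is ◇r → □◇r.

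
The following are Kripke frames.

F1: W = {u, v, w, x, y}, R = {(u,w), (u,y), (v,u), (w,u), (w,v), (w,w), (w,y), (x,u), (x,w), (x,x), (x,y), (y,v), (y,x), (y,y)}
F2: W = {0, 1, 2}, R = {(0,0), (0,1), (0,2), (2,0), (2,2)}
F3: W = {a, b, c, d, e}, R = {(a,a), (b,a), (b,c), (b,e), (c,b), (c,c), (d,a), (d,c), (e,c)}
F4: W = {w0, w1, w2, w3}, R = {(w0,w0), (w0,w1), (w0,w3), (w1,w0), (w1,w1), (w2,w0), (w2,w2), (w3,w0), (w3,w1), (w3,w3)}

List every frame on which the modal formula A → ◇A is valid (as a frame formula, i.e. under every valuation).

This is the axiom for reflexivity; its first-order frame correspondent is ∀x Rxx.
F1: fails — world u does not see itself.
F2: fails — world 1 does not see itself.
F3: fails — world b does not see itself.
F4: condition met.

F4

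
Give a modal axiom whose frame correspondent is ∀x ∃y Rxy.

The condition is seriality. The D schema □s → ◇s defines it.
Suppose □s→◇s is valid. At any x set V(s)=W. Then □s at x, so ◇s at x, so x has a successor.

□s → ◇s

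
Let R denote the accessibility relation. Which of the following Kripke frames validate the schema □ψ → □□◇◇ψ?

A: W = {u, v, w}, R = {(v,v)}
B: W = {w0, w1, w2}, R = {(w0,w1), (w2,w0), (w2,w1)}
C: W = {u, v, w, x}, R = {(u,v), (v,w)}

Frame correspondent (Sahlqvist): ∀x ∀z (xR²z → ∃w (xRw ∧ zR²w)) — i.e. a generalized confluence (Geach) condition.
A: condition met.
B: fails — w2R²w1 but no w with w2Rw and w1R²w.
C: fails — uR²w but no t with uRt and wR²t.

A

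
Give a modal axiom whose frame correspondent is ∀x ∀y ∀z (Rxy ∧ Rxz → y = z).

◇ψ → □ψ

A defining formula is ◇ψ → □ψ (the CD axiom).
Suppose ◇ψ→□ψ is valid. Take Rxy, Rxz and set V(ψ)={y}. Then ◇ψ at x, so □ψ at x, so ψ at z, i.e. z=y.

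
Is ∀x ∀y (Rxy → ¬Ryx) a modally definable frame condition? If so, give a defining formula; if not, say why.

Modal frame validity is preserved under surjective bounded morphisms.
The 3-cycle (worlds s,t,u with s→t→u→s) is asymmetric. Mapping every world to a single reflexive point • is a surjective bounded morphism, and the reflexive point is not asymmetric (R•• but asymmetry requires ¬R••).
So the class is not modally definable.

No — not modally definable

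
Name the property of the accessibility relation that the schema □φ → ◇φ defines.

Suppose □φ→◇φ is valid. At any x set V(φ)=W. Then □φ at x, so ◇φ at x, so x has a successor.

Seriality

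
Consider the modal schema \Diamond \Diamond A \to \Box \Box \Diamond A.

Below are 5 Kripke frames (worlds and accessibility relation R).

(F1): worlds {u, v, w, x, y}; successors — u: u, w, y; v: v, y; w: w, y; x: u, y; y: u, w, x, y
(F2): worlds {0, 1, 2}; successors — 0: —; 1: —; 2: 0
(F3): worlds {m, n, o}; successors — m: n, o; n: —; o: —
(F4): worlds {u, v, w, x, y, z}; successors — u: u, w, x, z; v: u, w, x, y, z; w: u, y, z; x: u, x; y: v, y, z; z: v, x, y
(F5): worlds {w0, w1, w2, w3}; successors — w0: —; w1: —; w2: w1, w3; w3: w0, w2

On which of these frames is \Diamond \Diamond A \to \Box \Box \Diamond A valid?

This is the axiom for a generalized confluence (Geach) condition; its first-order frame correspondent is \forall x \forall y \forall z ((x R^2 y \wedge x R^2 z) \to \exists w (y = w \wedge zRw)).
(F1): fails — uR²u, uR²w but no t with u=t and wRt.
(F2): satisfies the condition.
(F3): satisfies the condition.
(F4): fails — uR²u, uR²y but no t with u=t and yRt.
(F5): fails — w2R²w0, w2R²w0 but no w with w0=w and w0Rw.

(F2), (F3)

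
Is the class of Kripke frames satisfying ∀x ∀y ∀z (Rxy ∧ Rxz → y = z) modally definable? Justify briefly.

Yes — defined by ◇q → □q

Yes: it is partial functionality, defined by the CD schema ◇q → □q.
Suppose ◇q→□q is valid. Take Rxy, Rxz and set V(q)={y}. Then ◇q at x, so □q at x, so q at z, i.e. z=y.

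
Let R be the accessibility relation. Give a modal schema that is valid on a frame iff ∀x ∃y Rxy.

This is seriality; the standard corresponding axiom is D: □ψ → ◇ψ.
Suppose □ψ→◇ψ is valid. At any x set V(ψ)=W. Then □ψ at x, so ◇ψ at x, so x has a successor.

□ψ → ◇ψ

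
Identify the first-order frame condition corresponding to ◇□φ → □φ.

the Euclidean property: ∀x ∀y ∀z (Rxy ∧ Rxz → Ryz)

Equivalently (dual form): ◇φ → □◇φ.
Suppose ◇φ→□◇φ is valid. Take Rxy, Rxz and set V(φ)={y}. Then ◇φ at x, so □◇φ at x, so ◇φ at z, so some w with Rzw has φ; w=y, i.e. Rzy. By symmetry of the argument, Ryz.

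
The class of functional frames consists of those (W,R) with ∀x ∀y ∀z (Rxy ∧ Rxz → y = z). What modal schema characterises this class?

◇s → □s

This is partial functionality; the standard corresponding axiom is CD: ◇s → □s.
Suppose ◇s→□s is valid. Take Rxy, Rxz and set V(s)={y}. Then ◇s at x, so □s at x, so s at z, i.e. z=y.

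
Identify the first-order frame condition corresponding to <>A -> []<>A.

the Euclidean property: forall x forall y forall z (Rxy & Rxz -> Ryz)

This schema is the 5 axiom.
It corresponds to the Euclidean property: forall x forall y forall z (Rxy & Rxz -> Ryz).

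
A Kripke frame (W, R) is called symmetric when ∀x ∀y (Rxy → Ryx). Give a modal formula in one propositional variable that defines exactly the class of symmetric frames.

ψ → □◇ψ

A defining formula is ψ → □◇ψ (the B axiom).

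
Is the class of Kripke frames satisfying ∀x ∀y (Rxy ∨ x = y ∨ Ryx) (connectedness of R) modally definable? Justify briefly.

No — not modally definable

Any modally definable frame class is closed under disjoint unions.
Take 4 disjoint single-world reflexive frames: each is trivially connected, but their disjoint union has 4 worlds with no edge between distinct components, so it is not connected.
So no modal formula (or set of formulas) defines exactly the connected frames.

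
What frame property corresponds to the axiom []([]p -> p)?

shift-reflexivity

Suppose □(□p→p) is valid. Take Rxy and set V(p)={w : Ryw}. Then at y, □p holds; since □(□p→p) at x, □p→p at y, so p at y, i.e. Ryy.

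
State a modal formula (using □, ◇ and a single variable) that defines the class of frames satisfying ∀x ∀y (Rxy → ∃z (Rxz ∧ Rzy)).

A defining formula is □□p → □p (the C4 axiom).
Suppose □□p→□p is valid. Take Rxy and set V(p)={w : xR²w}. Then □□p at x, so □p at x, so p at y, i.e. ∃z(Rxz∧Rzy).

□□p → □p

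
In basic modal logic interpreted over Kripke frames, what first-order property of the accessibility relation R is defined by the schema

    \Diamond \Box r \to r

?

Symmetry

Equivalently (dual form): r → □◇r.
Suppose r→□◇r is valid. Take Rxy and set V(r)={x}. Then r at x, so □◇r at x, so ◇r at y, so some z with Ryz has r; z=x, i.e. Ryx.
Conversely, on a frame with symmetry the schema holds at every world under every valuation.
So the correspondent is symmetry.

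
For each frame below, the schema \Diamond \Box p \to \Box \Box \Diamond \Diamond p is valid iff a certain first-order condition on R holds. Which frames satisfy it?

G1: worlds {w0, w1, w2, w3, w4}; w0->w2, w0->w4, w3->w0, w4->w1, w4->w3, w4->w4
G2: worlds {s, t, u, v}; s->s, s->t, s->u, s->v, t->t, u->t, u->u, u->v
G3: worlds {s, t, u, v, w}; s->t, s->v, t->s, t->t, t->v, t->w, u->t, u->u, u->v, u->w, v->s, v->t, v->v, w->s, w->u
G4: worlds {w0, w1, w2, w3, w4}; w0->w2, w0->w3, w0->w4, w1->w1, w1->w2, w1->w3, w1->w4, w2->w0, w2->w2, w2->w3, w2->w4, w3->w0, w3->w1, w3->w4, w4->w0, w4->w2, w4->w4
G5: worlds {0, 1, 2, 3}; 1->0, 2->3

Frame correspondent (Sahlqvist): \forall x \forall y \forall z ((xRy \wedge x R^2 z) \to \exists w (yRw \wedge z R^2 w)) — i.e. a generalized confluence (Geach) condition.
G1: fails — w0Rw2, w0R²w1 but no w with w2Rw and w1R²w.
G2: fails — sRs, sR²v but no w with sRw and vR²w.
G3: ✓.
G4: ✓.
G5: ✓.

G3, G4, G5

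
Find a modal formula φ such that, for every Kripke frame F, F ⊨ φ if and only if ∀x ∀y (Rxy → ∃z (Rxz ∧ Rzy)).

The condition is density. The C4 schema □□ψ → □ψ defines it.
Suppose □□ψ→□ψ is valid. Take Rxy and set V(ψ)={w : xR²w}. Then □□ψ at x, so □ψ at x, so ψ at y, i.e. ∃z(Rxz∧Rzy).

□□ψ → □ψ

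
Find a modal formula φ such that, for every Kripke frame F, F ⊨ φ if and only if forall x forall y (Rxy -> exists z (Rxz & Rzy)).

□□q → □q

A defining formula is □□q → □q (the C4 axiom).
Suppose □□q→□q is valid. Take Rxy and set V(q)={w : xR²w}. Then □□q at x, so □q at x, so q at y, i.e. ∃z(Rxz∧Rzy).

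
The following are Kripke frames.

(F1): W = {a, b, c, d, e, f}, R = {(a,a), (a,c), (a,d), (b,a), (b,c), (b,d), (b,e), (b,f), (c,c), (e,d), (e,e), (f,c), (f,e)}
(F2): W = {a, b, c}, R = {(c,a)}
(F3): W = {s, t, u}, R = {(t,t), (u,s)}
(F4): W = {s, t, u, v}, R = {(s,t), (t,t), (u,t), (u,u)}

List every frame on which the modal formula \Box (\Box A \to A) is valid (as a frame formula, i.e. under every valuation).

This is the axiom for shift-reflexivity; its first-order frame correspondent is \forall x \forall y (Rxy \to Ryy).
(F1): fails — Rbf but not Rff.
(F2): fails — Rca but not Raa.
(F3): fails — Rus but not Rss.
(F4): holds.

(F4)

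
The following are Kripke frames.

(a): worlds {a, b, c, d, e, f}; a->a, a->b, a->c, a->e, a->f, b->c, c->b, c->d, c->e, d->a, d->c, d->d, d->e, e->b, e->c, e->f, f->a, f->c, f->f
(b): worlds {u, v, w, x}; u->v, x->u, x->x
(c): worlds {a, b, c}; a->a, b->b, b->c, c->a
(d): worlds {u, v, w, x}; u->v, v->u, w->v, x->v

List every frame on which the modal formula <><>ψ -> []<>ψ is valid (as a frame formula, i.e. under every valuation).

(d)

Frame correspondent (Sahlqvist): forall x forall y forall z ((x R^2 y & xRz) -> exists w (y = w & zRw)) — i.e. a generalized confluence (Geach) condition.
(a): fails — aR²a, aRb but no w with a=w and bRw.
(b): fails — xR²u, xRu but no t with u=t and uRt.
(c): fails — bR²a, bRb but no w with a=w and bRw.
(d): condition met.
Valid on: (d).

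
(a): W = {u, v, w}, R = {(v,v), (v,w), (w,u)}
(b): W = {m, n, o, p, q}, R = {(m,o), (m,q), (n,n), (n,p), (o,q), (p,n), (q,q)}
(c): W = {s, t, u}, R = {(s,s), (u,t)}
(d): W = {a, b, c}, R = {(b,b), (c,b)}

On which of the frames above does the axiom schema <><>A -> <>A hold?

(c), (d)

The schema corresponds to transitivity: forall x forall y forall z (Rxy & Ryz -> Rxz).
(a): fails — Rvw and Rwu but not Rvu.
(b): fails — Rpn and Rnp but not Rpp.
(c): satisfies the condition.
(d): satisfies the condition.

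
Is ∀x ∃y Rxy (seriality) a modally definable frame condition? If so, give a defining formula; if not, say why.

This is a Sahlqvist condition; the D axiom □p → ◇p defines it.

Yes — defined by □p → ◇p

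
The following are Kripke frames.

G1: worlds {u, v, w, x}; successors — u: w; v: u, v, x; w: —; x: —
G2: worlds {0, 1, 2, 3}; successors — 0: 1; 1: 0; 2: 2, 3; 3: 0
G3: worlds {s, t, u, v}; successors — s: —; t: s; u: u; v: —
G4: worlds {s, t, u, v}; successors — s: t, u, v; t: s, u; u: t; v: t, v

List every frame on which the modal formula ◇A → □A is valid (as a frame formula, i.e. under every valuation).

The schema corresponds to partial functionality: ∀x ∀y ∀z (Rxy ∧ Rxz → y = z).
G1: fails — v sees both u and v.
G2: fails — 2 sees both 2 and 3.
G3: satisfies the condition.
G4: fails — s sees both t and u.
Valid on: G3.

G3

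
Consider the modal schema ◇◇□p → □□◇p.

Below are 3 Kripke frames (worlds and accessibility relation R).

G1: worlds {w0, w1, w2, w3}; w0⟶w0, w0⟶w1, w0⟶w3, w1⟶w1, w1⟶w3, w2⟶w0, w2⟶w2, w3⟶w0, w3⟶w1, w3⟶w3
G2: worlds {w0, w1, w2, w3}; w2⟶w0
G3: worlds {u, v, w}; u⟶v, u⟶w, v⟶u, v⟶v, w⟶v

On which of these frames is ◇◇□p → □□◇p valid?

G2, G3

The schema corresponds to a generalized confluence (Geach) condition: ∀x ∀y ∀z ((xR²y ∧ xR²z) → ∃w (yRw ∧ zRw)).
G1: fails — w2R²w1, w2R²w2 but no w with w1Rw and w2Rw.
G2: satisfies the condition.
G3: satisfies the condition.
Valid on: G2, G3.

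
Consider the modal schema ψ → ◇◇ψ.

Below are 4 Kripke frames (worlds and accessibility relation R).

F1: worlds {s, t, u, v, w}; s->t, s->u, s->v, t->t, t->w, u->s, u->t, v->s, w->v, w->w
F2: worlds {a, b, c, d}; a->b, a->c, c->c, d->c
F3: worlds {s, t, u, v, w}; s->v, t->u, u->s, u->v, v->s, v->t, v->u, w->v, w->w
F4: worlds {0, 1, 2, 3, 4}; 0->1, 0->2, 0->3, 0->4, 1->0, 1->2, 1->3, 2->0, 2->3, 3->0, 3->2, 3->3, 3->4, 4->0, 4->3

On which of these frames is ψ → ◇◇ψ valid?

The schema corresponds to a generalized confluence (Geach) condition: ∀x ∃w (x = w ∧ xR²w).
F1: satisfies the condition.
F2: fails — at a but no w with a=w and aR²w.
F3: fails — at t but no w* with t=w* and tR²w*.
F4: satisfies the condition.

F1, F4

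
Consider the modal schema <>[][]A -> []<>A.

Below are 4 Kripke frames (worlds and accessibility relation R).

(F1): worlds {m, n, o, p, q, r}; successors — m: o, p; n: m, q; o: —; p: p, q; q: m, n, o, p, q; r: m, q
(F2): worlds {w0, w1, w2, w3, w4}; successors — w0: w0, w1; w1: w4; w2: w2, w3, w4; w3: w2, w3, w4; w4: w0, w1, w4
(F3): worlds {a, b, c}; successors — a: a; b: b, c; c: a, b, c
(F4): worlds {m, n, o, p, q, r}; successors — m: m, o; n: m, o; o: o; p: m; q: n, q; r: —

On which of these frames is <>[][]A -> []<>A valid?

The schema corresponds to a generalized confluence (Geach) condition: forall x forall y forall z ((xRy & xRz) -> exists w (y R^2 w & zRw)).
(F1): fails — mRo, mRo but no w with oR²w and oRw.
(F2): condition met.
(F3): fails — cRa, cRb but no w with aR²w and bRw.
(F4): fails — qRn, qRq but no w with nR²w and qRw.
Valid on: (F2).

(F2)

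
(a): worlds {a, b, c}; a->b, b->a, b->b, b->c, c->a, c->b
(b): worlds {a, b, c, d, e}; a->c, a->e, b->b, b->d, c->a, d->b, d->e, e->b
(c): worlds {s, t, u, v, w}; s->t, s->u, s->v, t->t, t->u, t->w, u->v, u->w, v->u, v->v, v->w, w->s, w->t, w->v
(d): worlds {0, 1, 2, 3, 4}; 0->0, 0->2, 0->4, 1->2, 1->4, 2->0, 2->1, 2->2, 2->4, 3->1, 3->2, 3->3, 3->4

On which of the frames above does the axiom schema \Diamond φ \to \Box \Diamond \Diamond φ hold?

(a)

This is the axiom for a generalized confluence (Geach) condition; its first-order frame correspondent is \forall x \forall y \forall z ((xRy \wedge xRz) \to \exists w (y = w \wedge z R^2 w)).
(a): holds.
(b): fails — aRc, aRe but no w with c=w and eR²w.
(c): fails — wRs, wRs but no w* with s=w* and sR²w*.
(d): fails — 0R0, 0R4 but no w with 0=w and 4R²w.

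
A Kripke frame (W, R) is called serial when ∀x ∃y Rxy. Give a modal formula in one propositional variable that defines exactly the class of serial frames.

□p → ◇p

This is seriality; the standard corresponding axiom is D: □p → ◇p.
Suppose □p→◇p is valid. At any x set V(p)=W. Then □p at x, so ◇p at x, so x has a successor.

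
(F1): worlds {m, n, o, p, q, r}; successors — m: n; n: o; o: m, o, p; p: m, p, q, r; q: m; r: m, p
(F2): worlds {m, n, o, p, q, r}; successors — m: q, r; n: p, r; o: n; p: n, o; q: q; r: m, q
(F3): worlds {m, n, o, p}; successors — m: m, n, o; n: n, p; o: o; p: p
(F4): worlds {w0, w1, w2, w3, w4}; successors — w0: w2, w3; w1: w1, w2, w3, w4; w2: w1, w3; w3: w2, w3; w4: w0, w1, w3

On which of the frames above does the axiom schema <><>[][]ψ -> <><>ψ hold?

(F3), (F4)

Frame correspondent (Sahlqvist): forall x forall y (x R^2 y -> exists w (y R^2 w & x R^2 w)) — i.e. a generalized confluence (Geach) condition.
(F1): fails — pR²m but no w with mR²w and pR²w.
(F2): fails — nR²o but no w with oR²w and nR²w.
(F3): satisfies the condition.
(F4): satisfies the condition.
Valid on: (F3), (F4).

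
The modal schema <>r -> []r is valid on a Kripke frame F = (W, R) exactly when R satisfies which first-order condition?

Suppose ◇r→□r is valid. Take Rxy, Rxz and set V(r)={y}. Then ◇r at x, so □r at x, so r at z, i.e. z=y.
Conversely, any frame satisfying forall x forall y forall z (Rxy & Rxz -> y = z) validates the schema.
Frame condition: forall x forall y forall z (Rxy & Rxz -> y = z).

partial functionality: forall x forall y forall z (Rxy & Rxz -> y = z)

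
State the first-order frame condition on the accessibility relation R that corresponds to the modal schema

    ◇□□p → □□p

∀x ∀y ∀z ((xRy ∧ xR²z) → ∃w (yR²w ∧ z = w))

This is a Sahlqvist (Geach-type) schema ◇^1□^2p → □^2◇^0p.
First-order correspondent: ∀x ∀y ∀z ((xRy ∧ xR²z) → ∃w (yR²w ∧ z = w)).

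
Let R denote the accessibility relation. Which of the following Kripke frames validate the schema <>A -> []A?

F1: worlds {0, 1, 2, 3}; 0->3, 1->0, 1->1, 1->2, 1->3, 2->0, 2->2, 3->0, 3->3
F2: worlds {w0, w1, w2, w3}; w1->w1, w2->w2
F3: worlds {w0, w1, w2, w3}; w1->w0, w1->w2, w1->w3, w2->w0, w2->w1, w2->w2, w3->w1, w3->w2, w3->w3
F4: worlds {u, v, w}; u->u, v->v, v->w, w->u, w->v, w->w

F2

Frame correspondent (Sahlqvist): forall x forall y forall z (Rxy & Rxz -> y = z) — i.e. partial functionality.
F1: fails — 1 sees both 0 and 1.
F2: ✓.
F3: fails — w1 sees both w0 and w2.
F4: fails — v sees both v and w.
Valid on: F2.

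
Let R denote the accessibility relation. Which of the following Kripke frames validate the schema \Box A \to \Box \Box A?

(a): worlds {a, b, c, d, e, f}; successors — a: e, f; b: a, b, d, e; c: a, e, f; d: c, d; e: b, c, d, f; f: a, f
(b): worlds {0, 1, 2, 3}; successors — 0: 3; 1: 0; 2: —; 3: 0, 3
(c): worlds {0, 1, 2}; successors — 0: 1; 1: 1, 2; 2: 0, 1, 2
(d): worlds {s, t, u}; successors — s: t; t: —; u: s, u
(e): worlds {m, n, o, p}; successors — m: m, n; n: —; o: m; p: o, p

The schema corresponds to transitivity: \forall x \forall y \forall z (Rxy \wedge Ryz \to Rxz).
(a): fails — Reb and Rba but not Rea.
(b): fails — R10 and R03 but not R13.
(c): fails — R12 and R20 but not R10.
(d): fails — Rus and Rst but not Rut.
(e): fails — Rom and Rmn but not Ron.
Valid on no frame.

none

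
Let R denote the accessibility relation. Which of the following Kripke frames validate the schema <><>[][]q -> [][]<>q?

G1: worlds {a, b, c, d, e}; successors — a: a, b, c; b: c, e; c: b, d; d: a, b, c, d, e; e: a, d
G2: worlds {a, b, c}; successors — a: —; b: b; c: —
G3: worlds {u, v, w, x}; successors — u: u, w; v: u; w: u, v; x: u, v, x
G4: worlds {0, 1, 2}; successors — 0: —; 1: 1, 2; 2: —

G2, G3

The schema corresponds to a generalized confluence (Geach) condition: forall x forall y forall z ((x R^2 y & x R^2 z) -> exists w (y R^2 w & zRw)).
G1: fails — aR²b, aR²b but no w with bR²w and bRw.
G2: ✓.
G3: ✓.
G4: fails — 1R²1, 1R²2 but no w with 1R²w and 2Rw.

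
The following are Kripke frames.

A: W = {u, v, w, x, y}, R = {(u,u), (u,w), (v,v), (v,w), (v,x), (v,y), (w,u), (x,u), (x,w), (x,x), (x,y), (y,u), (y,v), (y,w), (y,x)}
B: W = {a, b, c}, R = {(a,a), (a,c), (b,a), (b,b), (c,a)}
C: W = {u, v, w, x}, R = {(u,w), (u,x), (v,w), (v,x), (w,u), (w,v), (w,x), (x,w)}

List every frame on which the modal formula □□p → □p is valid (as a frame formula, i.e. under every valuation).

This is the axiom for density; its first-order frame correspondent is ∀x ∀y (Rxy → ∃z (Rxz ∧ Rzy)).
A: ✓.
B: ✓.
C: fails — Rxw but no z with Rxz and Rzw.
Valid on: A, B.

A, B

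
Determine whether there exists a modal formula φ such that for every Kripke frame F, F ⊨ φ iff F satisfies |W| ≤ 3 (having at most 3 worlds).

Modal frame validity is preserved under disjoint unions.
Any modal formula valid on each of 4 disjoint one-world frames is valid on their disjoint union (validity is preserved under disjoint unions). Each one-world frame has |W|=1≤3, but the union has |W|=4.
So no modal formula (or set of formulas) defines exactly the |W|≤3 frames.

Not definable by any modal formula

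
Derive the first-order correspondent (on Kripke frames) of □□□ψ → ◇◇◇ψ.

This is a Sahlqvist (Geach-type) schema ◇^0□^3ψ → □^0◇^3ψ.
Minimal-valuation argument: fix x; take any y with xR^0y and any z with xR^0z. Set V(ψ) to the set of worlds R-reachable from y in exactly 3 steps. Then □^3ψ holds at y, so the antecedent holds at x; validity forces ◇^3ψ at z, giving a w with zR^3w and yR^3w.
First-order correspondent: ∀x ∃w (xR³w ∧ xR³w).

∀x ∃w (xR³w ∧ xR³w)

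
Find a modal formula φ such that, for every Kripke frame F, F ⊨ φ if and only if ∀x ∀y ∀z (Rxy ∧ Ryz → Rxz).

This is transitivity; the standard corresponding axiom is 4: □q → □□q.

□q → □□q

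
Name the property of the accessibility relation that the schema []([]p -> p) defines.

shift-reflexivity

Suppose □(□p→p) is valid. Take Rxy and set V(p)={w : Ryw}. Then at y, □p holds; since □(□p→p) at x, □p→p at y, so p at y, i.e. Ryy.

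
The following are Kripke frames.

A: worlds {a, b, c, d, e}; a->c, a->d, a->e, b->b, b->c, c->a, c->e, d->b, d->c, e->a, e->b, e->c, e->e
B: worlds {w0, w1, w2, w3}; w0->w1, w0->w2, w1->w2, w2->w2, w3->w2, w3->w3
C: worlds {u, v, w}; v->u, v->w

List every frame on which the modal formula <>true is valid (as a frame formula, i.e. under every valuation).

A, B

This is the axiom for seriality; its first-order frame correspondent is forall x exists y Rxy.
A: condition met.
B: condition met.
C: fails — world u has no successor.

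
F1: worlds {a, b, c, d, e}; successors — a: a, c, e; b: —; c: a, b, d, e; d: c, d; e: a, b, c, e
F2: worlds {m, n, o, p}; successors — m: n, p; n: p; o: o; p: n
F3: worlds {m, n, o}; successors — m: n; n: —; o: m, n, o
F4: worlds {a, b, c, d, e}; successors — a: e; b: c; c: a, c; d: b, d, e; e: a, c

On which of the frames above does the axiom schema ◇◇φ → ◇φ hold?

Frame correspondent (Sahlqvist): ∀x ∀y ∀z (Rxy ∧ Ryz → Rxz) — i.e. transitivity.
F1: fails — Rcd and Rdc but not Rcc.
F2: fails — Rpn and Rnp but not Rpp.
F3: satisfies the condition.
F4: fails — Rbc and Rca but not Rba.
Valid on: F3.

F3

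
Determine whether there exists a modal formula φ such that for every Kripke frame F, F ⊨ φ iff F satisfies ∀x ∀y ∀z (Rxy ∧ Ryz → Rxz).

Yes, by □r → □□r

This is a Sahlqvist condition; the 4 axiom □r → □□r defines it.
Suppose □r→□□r is valid. Take Rxy, Ryz and set V(r)={w : Rxw}. Then □r at x, so □□r at x, so □r at y, so r at z, i.e. Rxz.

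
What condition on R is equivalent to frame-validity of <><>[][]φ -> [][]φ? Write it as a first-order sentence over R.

This is a Sahlqvist (Geach-type) schema ◇^2□^2φ → □^2◇^0φ.
Minimal-valuation argument: fix x; take any y with xR^2y and any z with xR^2z. Set V(φ) to the set of worlds R-reachable from y in exactly 2 steps. Then □^2φ holds at y, so the antecedent holds at x; validity forces ◇^0φ at z, giving a w with zR^0w and yR^2w.
First-order correspondent: forall x forall y forall z ((x R^2 y & x R^2 z) -> exists w (y R^2 w & z = w)).

forall x forall y forall z ((x R^2 y & x R^2 z) -> exists w (y R^2 w & z = w))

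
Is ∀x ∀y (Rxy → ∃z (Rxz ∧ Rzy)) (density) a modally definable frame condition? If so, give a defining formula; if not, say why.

Yes: it is density, defined by the C4 schema □□r → □r.
Suppose □□r→□r is valid. Take Rxy and set V(r)={w : xR²w}. Then □□r at x, so □r at x, so r at y, i.e. ∃z(Rxz∧Rzy).

Yes — defined by □□r → □r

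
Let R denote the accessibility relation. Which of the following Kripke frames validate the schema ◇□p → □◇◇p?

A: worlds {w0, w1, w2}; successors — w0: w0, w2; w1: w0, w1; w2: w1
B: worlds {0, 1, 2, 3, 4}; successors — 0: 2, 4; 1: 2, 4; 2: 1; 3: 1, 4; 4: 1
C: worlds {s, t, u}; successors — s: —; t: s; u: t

A

The schema corresponds to a generalized confluence (Geach) condition: ∀x ∀y ∀z ((xRy ∧ xRz) → ∃w (yRw ∧ zR²w)).
A: ✓.
B: fails — 0R2, 0R2 but no w with 2Rw and 2R²w.
C: fails — tRs, tRs but no w with sRw and sR²w.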